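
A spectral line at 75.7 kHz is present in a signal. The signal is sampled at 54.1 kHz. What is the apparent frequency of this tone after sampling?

21.6 kHz

75.7 kHz mod fs = 21.6 kHz.
21.6 kHz ≤ fs/2 = 27.05 kHz, appears at 21.6 kHz.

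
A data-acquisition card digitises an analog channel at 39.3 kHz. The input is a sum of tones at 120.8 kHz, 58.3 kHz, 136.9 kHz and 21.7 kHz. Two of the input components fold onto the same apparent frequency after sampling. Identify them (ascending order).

fs/2 = 19.65 kHz.
120.8 kHz mod fs = 2.9 kHz.
2.9 kHz ≤ fs/2 = 19.65 kHz, appears at 2.9 kHz.
58.3 kHz mod fs = 19 kHz.
19 kHz ≤ fs/2 = 19.65 kHz, appears at 19 kHz.
136.9 kHz mod fs = 19 kHz.
19 kHz ≤ fs/2 = 19.65 kHz, appears at 19 kHz.
21.7 kHz > fs/2 = 19.65 kHz, folds to fs − 21.7 kHz = 17.6 kHz.
58.3 kHz and 136.9 kHz both map to 19 kHz.

58.3 kHz, 136.9 kHz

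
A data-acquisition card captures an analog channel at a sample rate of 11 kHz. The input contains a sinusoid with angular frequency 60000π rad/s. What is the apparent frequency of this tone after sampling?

3 kHz

ω = 60000π rad/s → f = ω/(2π) = 30000 Hz = 30 kHz.
30 kHz mod fs = 8 kHz.
8 kHz > fs/2 = 5.5 kHz, folds to fs − 8 kHz = 3 kHz.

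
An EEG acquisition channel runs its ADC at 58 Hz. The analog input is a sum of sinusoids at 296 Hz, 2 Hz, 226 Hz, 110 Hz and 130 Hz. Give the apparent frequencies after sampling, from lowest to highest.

2 Hz, 6 Hz, 14 Hz

fs/2 = 29 Hz.
296 Hz mod fs = 6 Hz.
6 Hz ≤ fs/2 = 29 Hz, appears at 6 Hz.
2 Hz ≤ fs/2 = 29 Hz, passes unchanged.
226 Hz mod fs = 52 Hz.
52 Hz > fs/2 = 29 Hz, folds to fs − 52 Hz = 6 Hz.
110 Hz mod fs = 52 Hz.
52 Hz > fs/2 = 29 Hz, folds to fs − 52 Hz = 6 Hz.
130 Hz mod fs = 14 Hz.
14 Hz ≤ fs/2 = 29 Hz, appears at 14 Hz.
Distinct values: {2 Hz, 6 Hz, 14 Hz}.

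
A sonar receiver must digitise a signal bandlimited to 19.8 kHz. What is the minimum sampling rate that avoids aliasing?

39.6 kHz

Nyquist rate = 2 × 19.8 kHz = 39.6 kHz.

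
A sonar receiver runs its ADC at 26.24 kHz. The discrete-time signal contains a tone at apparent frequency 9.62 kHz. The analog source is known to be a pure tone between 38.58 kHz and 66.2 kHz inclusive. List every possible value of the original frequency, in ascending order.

Frequencies that alias to 9.62 kHz are k·fs ± 9.62 kHz for integer k ≥ 0.
k=0: 9.62 kHz.
k=1: 16.62 kHz, 35.86 kHz.
k=2: 42.86 kHz, 62.1 kHz.
k=3: 69.1 kHz, 88.34 kHz.
Within [38.58 kHz, 66.2 kHz]: 42.86 kHz, 62.1 kHz.

42.86 kHz, 62.1 kHz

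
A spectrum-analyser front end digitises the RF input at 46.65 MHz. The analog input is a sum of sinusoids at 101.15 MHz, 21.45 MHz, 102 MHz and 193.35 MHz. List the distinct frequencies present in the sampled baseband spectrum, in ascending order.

fs/2 = 23.325 MHz.
101.15 MHz mod fs = 7.85 MHz.
7.85 MHz ≤ fs/2 = 23.325 MHz, appears at 7.85 MHz.
21.45 MHz ≤ fs/2 = 23.325 MHz, passes unchanged.
102 MHz mod fs = 8.7 MHz.
8.7 MHz ≤ fs/2 = 23.325 MHz, appears at 8.7 MHz.
193.35 MHz mod fs = 6.75 MHz.
6.75 MHz ≤ fs/2 = 23.325 MHz, appears at 6.75 MHz.
Distinct values: {6.75 MHz, 7.85 MHz, 8.7 MHz, 21.45 MHz}.

6.75 MHz, 7.85 MHz, 8.7 MHz, 21.45 MHz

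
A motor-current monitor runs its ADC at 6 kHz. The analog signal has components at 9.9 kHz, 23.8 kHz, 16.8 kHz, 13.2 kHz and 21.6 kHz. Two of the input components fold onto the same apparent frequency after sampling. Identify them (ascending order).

fs/2 = 3 kHz.
9.9 kHz mod fs = 3.9 kHz.
3.9 kHz > fs/2 = 3 kHz, folds to fs − 3.9 kHz = 2.1 kHz.
23.8 kHz mod fs = 5.8 kHz.
5.8 kHz > fs/2 = 3 kHz, folds to fs − 5.8 kHz = 0.2 kHz.
16.8 kHz mod fs = 4.8 kHz.
4.8 kHz > fs/2 = 3 kHz, folds to fs − 4.8 kHz = 1.2 kHz.
13.2 kHz mod fs = 1.2 kHz.
1.2 kHz ≤ fs/2 = 3 kHz, appears at 1.2 kHz.
21.6 kHz mod fs = 3.6 kHz.
3.6 kHz > fs/2 = 3 kHz, folds to fs − 3.6 kHz = 2.4 kHz.
13.2 kHz and 16.8 kHz both map to 1.2 kHz.

13.2 kHz, 16.8 kHz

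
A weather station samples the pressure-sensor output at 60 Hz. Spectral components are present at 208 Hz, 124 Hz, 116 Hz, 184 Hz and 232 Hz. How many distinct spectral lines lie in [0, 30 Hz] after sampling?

fs/2 = 30 Hz.
208 Hz mod fs = 28 Hz.
28 Hz ≤ fs/2 = 30 Hz, appears at 28 Hz.
124 Hz mod fs = 4 Hz.
4 Hz ≤ fs/2 = 30 Hz, appears at 4 Hz.
116 Hz mod fs = 56 Hz.
56 Hz > fs/2 = 30 Hz, folds to fs − 56 Hz = 4 Hz.
184 Hz mod fs = 4 Hz.
4 Hz ≤ fs/2 = 30 Hz, appears at 4 Hz.
232 Hz mod fs = 52 Hz.
52 Hz > fs/2 = 30 Hz, folds to fs − 52 Hz = 8 Hz.
Distinct values: {4 Hz, 8 Hz, 28 Hz} → 3.

3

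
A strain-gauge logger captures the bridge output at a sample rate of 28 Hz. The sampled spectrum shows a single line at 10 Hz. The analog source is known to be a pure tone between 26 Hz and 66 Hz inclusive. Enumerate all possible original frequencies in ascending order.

Frequencies that alias to 10 Hz are k·fs ± 10 Hz for integer k ≥ 0.
k=0: 10 Hz.
k=1: 18 Hz, 38 Hz.
k=2: 46 Hz, 66 Hz.
k=3: 74 Hz, 94 Hz.
Within [26 Hz, 66 Hz]: 38 Hz, 46 Hz, 66 Hz.

38 Hz, 46 Hz, 66 Hz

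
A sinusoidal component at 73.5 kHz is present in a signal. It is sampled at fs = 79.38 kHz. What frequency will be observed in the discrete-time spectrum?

5.88 kHz

73.5 kHz > fs/2 = 39.69 kHz, folds to fs − 73.5 kHz = 5.88 kHz.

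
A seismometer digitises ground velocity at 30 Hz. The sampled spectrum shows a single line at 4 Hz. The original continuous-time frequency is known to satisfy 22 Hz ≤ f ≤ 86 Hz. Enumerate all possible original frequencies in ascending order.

26 Hz, 34 Hz, 56 Hz, 64 Hz, 86 Hz

Frequencies that alias to 4 Hz are k·fs ± 4 Hz for integer k ≥ 0.
k=0: 4 Hz.
k=1: 26 Hz, 34 Hz.
k=2: 56 Hz, 64 Hz.
k=3: 86 Hz, 94 Hz.
k=4: 116 Hz, 124 Hz.
Within [22 Hz, 86 Hz]: 26 Hz, 34 Hz, 56 Hz, 64 Hz, 86 Hz.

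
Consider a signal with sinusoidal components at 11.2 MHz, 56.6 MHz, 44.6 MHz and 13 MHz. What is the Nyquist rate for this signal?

113.2 MHz

Highest-frequency component: 56.6 MHz.
Nyquist rate = 2 × 56.6 MHz = 113.2 MHz.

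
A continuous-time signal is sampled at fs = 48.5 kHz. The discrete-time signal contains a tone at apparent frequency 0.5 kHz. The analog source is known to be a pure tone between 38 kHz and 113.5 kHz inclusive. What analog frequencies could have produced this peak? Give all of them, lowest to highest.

Frequencies that alias to 0.5 kHz are k·fs ± 0.5 kHz for integer k ≥ 0.
k=0: 0.5 kHz.
k=1: 48 kHz, 49 kHz.
k=2: 96.5 kHz, 97.5 kHz.
k=3: 145 kHz, 146 kHz.
Within [38 kHz, 113.5 kHz]: 48 kHz, 49 kHz, 96.5 kHz, 97.5 kHz.

48 kHz, 49 kHz, 96.5 kHz, 97.5 kHz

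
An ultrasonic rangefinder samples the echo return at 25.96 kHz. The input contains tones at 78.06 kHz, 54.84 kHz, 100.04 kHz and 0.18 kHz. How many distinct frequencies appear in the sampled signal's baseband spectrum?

3

fs/2 = 12.98 kHz.
78.06 kHz mod fs = 0.18 kHz.
0.18 kHz ≤ fs/2 = 12.98 kHz, appears at 0.18 kHz.
54.84 kHz mod fs = 2.92 kHz.
2.92 kHz ≤ fs/2 = 12.98 kHz, appears at 2.92 kHz.
100.04 kHz mod fs = 22.16 kHz.
22.16 kHz > fs/2 = 12.98 kHz, folds to fs − 22.16 kHz = 3.8 kHz.
0.18 kHz ≤ fs/2 = 12.98 kHz, passes unchanged.
Distinct values: {0.18 kHz, 2.92 kHz, 3.8 kHz} → 3.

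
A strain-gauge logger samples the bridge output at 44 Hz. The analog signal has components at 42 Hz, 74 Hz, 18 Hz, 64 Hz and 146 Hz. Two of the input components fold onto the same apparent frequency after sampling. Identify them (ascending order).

74 Hz, 146 Hz

fs/2 = 22 Hz.
42 Hz > fs/2 = 22 Hz, folds to fs − 42 Hz = 2 Hz.
74 Hz mod fs = 30 Hz.
30 Hz > fs/2 = 22 Hz, folds to fs − 30 Hz = 14 Hz.
18 Hz ≤ fs/2 = 22 Hz, passes unchanged.
64 Hz mod fs = 20 Hz.
20 Hz ≤ fs/2 = 22 Hz, appears at 20 Hz.
146 Hz mod fs = 14 Hz.
14 Hz ≤ fs/2 = 22 Hz, appears at 14 Hz.
74 Hz and 146 Hz both map to 14 Hz.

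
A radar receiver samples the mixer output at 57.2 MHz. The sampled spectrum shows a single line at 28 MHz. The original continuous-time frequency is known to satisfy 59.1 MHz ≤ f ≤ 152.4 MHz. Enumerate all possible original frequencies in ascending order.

Frequencies that alias to 28 MHz are k·fs ± 28 MHz for integer k ≥ 0.
k=0: 28 MHz.
k=1: 29.2 MHz, 85.2 MHz.
k=2: 86.4 MHz, 142.4 MHz.
k=3: 143.6 MHz, 199.6 MHz.
k=4: 200.8 MHz, 256.8 MHz.
Within [59.1 MHz, 152.4 MHz]: 85.2 MHz, 86.4 MHz, 142.4 MHz, 143.6 MHz.

85.2 MHz, 86.4 MHz, 142.4 MHz, 143.6 MHz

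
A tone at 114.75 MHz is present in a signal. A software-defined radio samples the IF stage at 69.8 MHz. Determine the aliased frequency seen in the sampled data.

114.75 MHz mod fs = 44.95 MHz.
44.95 MHz > fs/2 = 34.9 MHz, folds to fs − 44.95 MHz = 24.85 MHz.

24.85 MHz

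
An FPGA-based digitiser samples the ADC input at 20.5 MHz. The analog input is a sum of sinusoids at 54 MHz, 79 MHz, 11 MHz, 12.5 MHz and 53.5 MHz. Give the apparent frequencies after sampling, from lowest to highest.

3 MHz, 7.5 MHz, 8 MHz, 9.5 MHz

fs/2 = 10.25 MHz.
54 MHz mod fs = 13 MHz.
13 MHz > fs/2 = 10.25 MHz, folds to fs − 13 MHz = 7.5 MHz.
79 MHz mod fs = 17.5 MHz.
17.5 MHz > fs/2 = 10.25 MHz, folds to fs − 17.5 MHz = 3 MHz.
11 MHz > fs/2 = 10.25 MHz, folds to fs − 11 MHz = 9.5 MHz.
12.5 MHz > fs/2 = 10.25 MHz, folds to fs − 12.5 MHz = 8 MHz.
53.5 MHz mod fs = 12.5 MHz.
12.5 MHz > fs/2 = 10.25 MHz, folds to fs − 12.5 MHz = 8 MHz.
Distinct values: {3 MHz, 7.5 MHz, 8 MHz, 9.5 MHz}.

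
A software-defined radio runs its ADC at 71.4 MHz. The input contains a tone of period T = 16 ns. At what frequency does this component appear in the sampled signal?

8.9 MHz

T = 16 ns → f = 1/T = 62.5 MHz.
62.5 MHz > fs/2 = 35.7 MHz, folds to fs − 62.5 MHz = 8.9 MHz.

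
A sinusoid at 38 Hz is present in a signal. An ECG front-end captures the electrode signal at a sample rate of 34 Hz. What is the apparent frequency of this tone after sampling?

4 Hz

38 Hz mod fs = 4 Hz.
4 Hz ≤ fs/2 = 17 Hz, appears at 4 Hz.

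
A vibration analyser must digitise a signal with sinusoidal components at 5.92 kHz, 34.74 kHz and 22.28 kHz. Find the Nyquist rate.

Highest-frequency component: 34.74 kHz.
Nyquist rate = 2 × 34.74 kHz = 69.48 kHz.

69.48 kHz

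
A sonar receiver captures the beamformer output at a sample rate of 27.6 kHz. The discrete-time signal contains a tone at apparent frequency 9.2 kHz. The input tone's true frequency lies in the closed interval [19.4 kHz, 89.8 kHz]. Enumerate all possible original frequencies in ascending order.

36.8 kHz, 46 kHz, 64.4 kHz, 73.6 kHz

Frequencies that alias to 9.2 kHz are k·fs ± 9.2 kHz for integer k ≥ 0.
k=0: 9.2 kHz.
k=1: 18.4 kHz, 36.8 kHz.
k=2: 46 kHz, 64.4 kHz.
k=3: 73.6 kHz, 92 kHz.
k=4: 101.2 kHz, 119.6 kHz.
Within [19.4 kHz, 89.8 kHz]: 36.8 kHz, 46 kHz, 64.4 kHz, 73.6 kHz.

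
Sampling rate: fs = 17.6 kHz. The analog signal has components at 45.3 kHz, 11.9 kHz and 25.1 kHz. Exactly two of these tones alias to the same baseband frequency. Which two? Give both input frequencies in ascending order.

25.1 kHz, 45.3 kHz

fs/2 = 8.8 kHz.
45.3 kHz mod fs = 10.1 kHz.
10.1 kHz > fs/2 = 8.8 kHz, folds to fs − 10.1 kHz = 7.5 kHz.
11.9 kHz > fs/2 = 8.8 kHz, folds to fs − 11.9 kHz = 5.7 kHz.
25.1 kHz mod fs = 7.5 kHz.
7.5 kHz ≤ fs/2 = 8.8 kHz, appears at 7.5 kHz.
25.1 kHz and 45.3 kHz both map to 7.5 kHz.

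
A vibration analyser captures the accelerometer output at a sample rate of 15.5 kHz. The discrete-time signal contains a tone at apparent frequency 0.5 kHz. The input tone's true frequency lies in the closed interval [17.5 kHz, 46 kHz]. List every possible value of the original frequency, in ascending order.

Frequencies that alias to 0.5 kHz are k·fs ± 0.5 kHz for integer k ≥ 0.
k=0: 0.5 kHz.
k=1: 15 kHz, 16 kHz.
k=2: 30.5 kHz, 31.5 kHz.
k=3: 46 kHz, 47 kHz.
k=4: 61.5 kHz, 62.5 kHz.
Within [17.5 kHz, 46 kHz]: 30.5 kHz, 31.5 kHz, 46 kHz.

30.5 kHz, 31.5 kHz, 46 kHz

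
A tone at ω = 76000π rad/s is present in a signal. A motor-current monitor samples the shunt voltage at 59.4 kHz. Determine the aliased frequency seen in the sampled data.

ω = 76000π rad/s → f = ω/(2π) = 38000 Hz = 38 kHz.
38 kHz > fs/2 = 29.7 kHz, folds to fs − 38 kHz = 21.4 kHz.

21.4 kHz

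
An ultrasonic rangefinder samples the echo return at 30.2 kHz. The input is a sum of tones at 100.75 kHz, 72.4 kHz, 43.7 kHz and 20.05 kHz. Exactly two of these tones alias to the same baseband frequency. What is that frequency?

10.15 kHz

fs/2 = 15.1 kHz.
100.75 kHz mod fs = 10.15 kHz.
10.15 kHz ≤ fs/2 = 15.1 kHz, appears at 10.15 kHz.
72.4 kHz mod fs = 12 kHz.
12 kHz ≤ fs/2 = 15.1 kHz, appears at 12 kHz.
43.7 kHz mod fs = 13.5 kHz.
13.5 kHz ≤ fs/2 = 15.1 kHz, appears at 13.5 kHz.
20.05 kHz > fs/2 = 15.1 kHz, folds to fs − 20.05 kHz = 10.15 kHz.
20.05 kHz and 100.75 kHz both map to 10.15 kHz.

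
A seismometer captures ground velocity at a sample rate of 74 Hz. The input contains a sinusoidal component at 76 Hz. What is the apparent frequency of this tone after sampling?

2 Hz

76 Hz mod fs = 2 Hz.
2 Hz ≤ fs/2 = 37 Hz, appears at 2 Hz.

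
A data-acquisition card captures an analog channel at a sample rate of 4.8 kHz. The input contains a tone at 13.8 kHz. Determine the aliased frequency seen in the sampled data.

0.6 kHz

13.8 kHz mod fs = 4.2 kHz.
4.2 kHz > fs/2 = 2.4 kHz, folds to fs − 4.2 kHz = 0.6 kHz.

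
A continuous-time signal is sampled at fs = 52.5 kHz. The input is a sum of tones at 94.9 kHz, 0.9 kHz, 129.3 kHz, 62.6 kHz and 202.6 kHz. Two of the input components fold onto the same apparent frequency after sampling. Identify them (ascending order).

fs/2 = 26.25 kHz.
94.9 kHz mod fs = 42.4 kHz.
42.4 kHz > fs/2 = 26.25 kHz, folds to fs − 42.4 kHz = 10.1 kHz.
0.9 kHz ≤ fs/2 = 26.25 kHz, passes unchanged.
129.3 kHz mod fs = 24.3 kHz.
24.3 kHz ≤ fs/2 = 26.25 kHz, appears at 24.3 kHz.
62.6 kHz mod fs = 10.1 kHz.
10.1 kHz ≤ fs/2 = 26.25 kHz, appears at 10.1 kHz.
202.6 kHz mod fs = 45.1 kHz.
45.1 kHz > fs/2 = 26.25 kHz, folds to fs − 45.1 kHz = 7.4 kHz.
62.6 kHz and 94.9 kHz both map to 10.1 kHz.

62.6 kHz, 94.9 kHz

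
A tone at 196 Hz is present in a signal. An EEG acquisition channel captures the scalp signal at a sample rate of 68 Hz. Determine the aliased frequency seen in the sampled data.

196 Hz mod fs = 60 Hz.
60 Hz > fs/2 = 34 Hz, folds to fs − 60 Hz = 8 Hz.

8 Hz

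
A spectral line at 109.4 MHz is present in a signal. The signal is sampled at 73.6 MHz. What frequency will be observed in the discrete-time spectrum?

35.8 MHz

109.4 MHz mod fs = 35.8 MHz.
35.8 MHz ≤ fs/2 = 36.8 MHz, appears at 35.8 MHz.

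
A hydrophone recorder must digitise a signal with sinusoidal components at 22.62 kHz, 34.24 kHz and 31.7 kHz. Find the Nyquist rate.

Highest-frequency component: 34.24 kHz.
Nyquist rate = 2 × 34.24 kHz = 68.48 kHz.

68.48 kHz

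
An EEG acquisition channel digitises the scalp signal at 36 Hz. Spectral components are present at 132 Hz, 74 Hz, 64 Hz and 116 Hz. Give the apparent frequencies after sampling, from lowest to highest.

fs/2 = 18 Hz.
132 Hz mod fs = 24 Hz.
24 Hz > fs/2 = 18 Hz, folds to fs − 24 Hz = 12 Hz.
74 Hz mod fs = 2 Hz.
2 Hz ≤ fs/2 = 18 Hz, appears at 2 Hz.
64 Hz mod fs = 28 Hz.
28 Hz > fs/2 = 18 Hz, folds to fs − 28 Hz = 8 Hz.
116 Hz mod fs = 8 Hz.
8 Hz ≤ fs/2 = 18 Hz, appears at 8 Hz.
Distinct values: {2 Hz, 8 Hz, 12 Hz}.

2 Hz, 8 Hz, 12 Hz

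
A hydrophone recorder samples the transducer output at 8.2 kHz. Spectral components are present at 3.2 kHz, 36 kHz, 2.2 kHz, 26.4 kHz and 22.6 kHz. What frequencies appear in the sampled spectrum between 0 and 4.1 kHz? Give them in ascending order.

fs/2 = 4.1 kHz.
3.2 kHz ≤ fs/2 = 4.1 kHz, passes unchanged.
36 kHz mod fs = 3.2 kHz.
3.2 kHz ≤ fs/2 = 4.1 kHz, appears at 3.2 kHz.
2.2 kHz ≤ fs/2 = 4.1 kHz, passes unchanged.
26.4 kHz mod fs = 1.8 kHz.
1.8 kHz ≤ fs/2 = 4.1 kHz, appears at 1.8 kHz.
22.6 kHz mod fs = 6.2 kHz.
6.2 kHz > fs/2 = 4.1 kHz, folds to fs − 6.2 kHz = 2 kHz.
Distinct values: {1.8 kHz, 2 kHz, 2.2 kHz, 3.2 kHz}.

1.8 kHz, 2 kHz, 2.2 kHz, 3.2 kHz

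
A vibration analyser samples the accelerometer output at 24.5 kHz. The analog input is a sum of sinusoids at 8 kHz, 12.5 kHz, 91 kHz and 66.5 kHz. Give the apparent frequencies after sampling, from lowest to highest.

7 kHz, 8 kHz, 12 kHz

fs/2 = 12.25 kHz.
8 kHz ≤ fs/2 = 12.25 kHz, passes unchanged.
12.5 kHz > fs/2 = 12.25 kHz, folds to fs − 12.5 kHz = 12 kHz.
91 kHz mod fs = 17.5 kHz.
17.5 kHz > fs/2 = 12.25 kHz, folds to fs − 17.5 kHz = 7 kHz.
66.5 kHz mod fs = 17.5 kHz.
17.5 kHz > fs/2 = 12.25 kHz, folds to fs − 17.5 kHz = 7 kHz.
Distinct values: {7 kHz, 8 kHz, 12 kHz}.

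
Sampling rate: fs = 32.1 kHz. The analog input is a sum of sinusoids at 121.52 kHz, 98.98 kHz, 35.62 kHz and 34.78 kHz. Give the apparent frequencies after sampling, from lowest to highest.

2.68 kHz, 3.52 kHz, 6.88 kHz

fs/2 = 16.05 kHz.
121.52 kHz mod fs = 25.22 kHz.
25.22 kHz > fs/2 = 16.05 kHz, folds to fs − 25.22 kHz = 6.88 kHz.
98.98 kHz mod fs = 2.68 kHz.
2.68 kHz ≤ fs/2 = 16.05 kHz, appears at 2.68 kHz.
35.62 kHz mod fs = 3.52 kHz.
3.52 kHz ≤ fs/2 = 16.05 kHz, appears at 3.52 kHz.
34.78 kHz mod fs = 2.68 kHz.
2.68 kHz ≤ fs/2 = 16.05 kHz, appears at 2.68 kHz.
Distinct values: {2.68 kHz, 3.52 kHz, 6.88 kHz}.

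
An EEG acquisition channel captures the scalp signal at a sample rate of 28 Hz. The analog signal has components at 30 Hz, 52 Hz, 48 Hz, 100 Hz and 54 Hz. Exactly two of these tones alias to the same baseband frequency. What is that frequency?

fs/2 = 14 Hz.
30 Hz mod fs = 2 Hz.
2 Hz ≤ fs/2 = 14 Hz, appears at 2 Hz.
52 Hz mod fs = 24 Hz.
24 Hz > fs/2 = 14 Hz, folds to fs − 24 Hz = 4 Hz.
48 Hz mod fs = 20 Hz.
20 Hz > fs/2 = 14 Hz, folds to fs − 20 Hz = 8 Hz.
100 Hz mod fs = 16 Hz.
16 Hz > fs/2 = 14 Hz, folds to fs − 16 Hz = 12 Hz.
54 Hz mod fs = 26 Hz.
26 Hz > fs/2 = 14 Hz, folds to fs − 26 Hz = 2 Hz.
30 Hz and 54 Hz both map to 2 Hz.

2 Hz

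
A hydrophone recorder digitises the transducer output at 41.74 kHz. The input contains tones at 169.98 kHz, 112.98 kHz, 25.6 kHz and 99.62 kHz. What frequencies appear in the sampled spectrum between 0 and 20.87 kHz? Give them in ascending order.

fs/2 = 20.87 kHz.
169.98 kHz mod fs = 3.02 kHz.
3.02 kHz ≤ fs/2 = 20.87 kHz, appears at 3.02 kHz.
112.98 kHz mod fs = 29.5 kHz.
29.5 kHz > fs/2 = 20.87 kHz, folds to fs − 29.5 kHz = 12.24 kHz.
25.6 kHz > fs/2 = 20.87 kHz, folds to fs − 25.6 kHz = 16.14 kHz.
99.62 kHz mod fs = 16.14 kHz.
16.14 kHz ≤ fs/2 = 20.87 kHz, appears at 16.14 kHz.
Distinct values: {3.02 kHz, 12.24 kHz, 16.14 kHz}.

3.02 kHz, 12.24 kHz, 16.14 kHz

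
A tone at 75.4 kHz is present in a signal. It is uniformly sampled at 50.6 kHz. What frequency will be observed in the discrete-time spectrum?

75.4 kHz mod fs = 24.8 kHz.
24.8 kHz ≤ fs/2 = 25.3 kHz, appears at 24.8 kHz.

24.8 kHz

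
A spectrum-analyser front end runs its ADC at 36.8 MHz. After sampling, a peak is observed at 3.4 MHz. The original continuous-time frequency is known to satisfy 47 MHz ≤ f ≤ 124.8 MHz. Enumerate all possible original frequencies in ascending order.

Frequencies that alias to 3.4 MHz are k·fs ± 3.4 MHz for integer k ≥ 0.
k=0: 3.4 MHz.
k=1: 33.4 MHz, 40.2 MHz.
k=2: 70.2 MHz, 77 MHz.
k=3: 107 MHz, 113.8 MHz.
k=4: 143.8 MHz, 150.6 MHz.
Within [47 MHz, 124.8 MHz]: 70.2 MHz, 77 MHz, 107 MHz, 113.8 MHz.

70.2 MHz, 77 MHz, 107 MHz, 113.8 MHz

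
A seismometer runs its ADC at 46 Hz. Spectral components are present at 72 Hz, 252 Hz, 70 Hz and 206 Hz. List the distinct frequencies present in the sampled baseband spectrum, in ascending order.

20 Hz, 22 Hz

fs/2 = 23 Hz.
72 Hz mod fs = 26 Hz.
26 Hz > fs/2 = 23 Hz, folds to fs − 26 Hz = 20 Hz.
252 Hz mod fs = 22 Hz.
22 Hz ≤ fs/2 = 23 Hz, appears at 22 Hz.
70 Hz mod fs = 24 Hz.
24 Hz > fs/2 = 23 Hz, folds to fs − 24 Hz = 22 Hz.
206 Hz mod fs = 22 Hz.
22 Hz ≤ fs/2 = 23 Hz, appears at 22 Hz.
Distinct values: {20 Hz, 22 Hz}.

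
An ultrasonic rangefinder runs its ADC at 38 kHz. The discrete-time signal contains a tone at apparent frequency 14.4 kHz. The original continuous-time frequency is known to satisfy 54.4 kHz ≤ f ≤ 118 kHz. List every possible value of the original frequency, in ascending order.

61.6 kHz, 90.4 kHz, 99.6 kHz

Frequencies that alias to 14.4 kHz are k·fs ± 14.4 kHz for integer k ≥ 0.
k=0: 14.4 kHz.
k=1: 23.6 kHz, 52.4 kHz.
k=2: 61.6 kHz, 90.4 kHz.
k=3: 99.6 kHz, 128.4 kHz.
k=4: 137.6 kHz, 166.4 kHz.
Within [54.4 kHz, 118 kHz]: 61.6 kHz, 90.4 kHz, 99.6 kHz.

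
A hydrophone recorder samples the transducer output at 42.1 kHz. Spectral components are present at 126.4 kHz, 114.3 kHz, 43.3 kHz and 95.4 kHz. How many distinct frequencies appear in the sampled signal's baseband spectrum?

fs/2 = 21.05 kHz.
126.4 kHz mod fs = 0.1 kHz.
0.1 kHz ≤ fs/2 = 21.05 kHz, appears at 0.1 kHz.
114.3 kHz mod fs = 30.1 kHz.
30.1 kHz > fs/2 = 21.05 kHz, folds to fs − 30.1 kHz = 12 kHz.
43.3 kHz mod fs = 1.2 kHz.
1.2 kHz ≤ fs/2 = 21.05 kHz, appears at 1.2 kHz.
95.4 kHz mod fs = 11.2 kHz.
11.2 kHz ≤ fs/2 = 21.05 kHz, appears at 11.2 kHz.
Distinct values: {0.1 kHz, 1.2 kHz, 11.2 kHz, 12 kHz} → 4.

4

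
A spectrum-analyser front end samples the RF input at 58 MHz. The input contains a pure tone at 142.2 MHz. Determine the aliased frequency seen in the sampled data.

26.2 MHz

142.2 MHz mod fs = 26.2 MHz.
26.2 MHz ≤ fs/2 = 29 MHz, appears at 26.2 MHz.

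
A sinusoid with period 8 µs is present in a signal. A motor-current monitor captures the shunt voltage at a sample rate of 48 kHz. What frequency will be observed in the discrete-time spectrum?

19 kHz

T = 8 µs → f = 1/T = 125 kHz.
125 kHz mod fs = 29 kHz.
29 kHz > fs/2 = 24 kHz, folds to fs − 29 kHz = 19 kHz.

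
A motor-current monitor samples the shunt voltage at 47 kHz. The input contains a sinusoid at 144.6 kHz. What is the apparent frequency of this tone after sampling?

144.6 kHz mod fs = 3.6 kHz.
3.6 kHz ≤ fs/2 = 23.5 kHz, appears at 3.6 kHz.

3.6 kHz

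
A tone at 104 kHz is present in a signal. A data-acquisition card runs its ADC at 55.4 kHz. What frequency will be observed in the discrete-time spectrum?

6.8 kHz

104 kHz mod fs = 48.6 kHz.
48.6 kHz > fs/2 = 27.7 kHz, folds to fs − 48.6 kHz = 6.8 kHz.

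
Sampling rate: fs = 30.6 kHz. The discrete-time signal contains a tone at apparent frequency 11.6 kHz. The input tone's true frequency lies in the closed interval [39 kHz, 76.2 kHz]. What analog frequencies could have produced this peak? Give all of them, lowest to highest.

42.2 kHz, 49.6 kHz, 72.8 kHz

Frequencies that alias to 11.6 kHz are k·fs ± 11.6 kHz for integer k ≥ 0.
k=0: 11.6 kHz.
k=1: 19 kHz, 42.2 kHz.
k=2: 49.6 kHz, 72.8 kHz.
k=3: 80.2 kHz, 103.4 kHz.
Within [39 kHz, 76.2 kHz]: 42.2 kHz, 49.6 kHz, 72.8 kHz.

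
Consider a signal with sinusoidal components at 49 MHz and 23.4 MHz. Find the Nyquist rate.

Highest-frequency component: 49 MHz.
Nyquist rate = 2 × 49 MHz = 98 MHz.

98 MHz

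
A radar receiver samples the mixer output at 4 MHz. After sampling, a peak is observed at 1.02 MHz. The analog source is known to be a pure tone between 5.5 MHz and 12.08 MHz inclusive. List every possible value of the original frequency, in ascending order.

Frequencies that alias to 1.02 MHz are k·fs ± 1.02 MHz for integer k ≥ 0.
k=0: 1.02 MHz.
k=1: 2.98 MHz, 5.02 MHz.
k=2: 6.98 MHz, 9.02 MHz.
k=3: 10.98 MHz, 13.02 MHz.
k=4: 14.98 MHz, 17.02 MHz.
Within [5.5 MHz, 12.08 MHz]: 6.98 MHz, 9.02 MHz, 10.98 MHz.

6.98 MHz, 9.02 MHz, 10.98 MHz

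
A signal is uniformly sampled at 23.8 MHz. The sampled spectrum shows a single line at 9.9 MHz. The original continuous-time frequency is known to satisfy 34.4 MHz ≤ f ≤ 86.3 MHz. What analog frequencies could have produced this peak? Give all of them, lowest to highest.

37.7 MHz, 57.5 MHz, 61.5 MHz, 81.3 MHz, 85.3 MHz

Frequencies that alias to 9.9 MHz are k·fs ± 9.9 MHz for integer k ≥ 0.
k=0: 9.9 MHz.
k=1: 13.9 MHz, 33.7 MHz.
k=2: 37.7 MHz, 57.5 MHz.
k=3: 61.5 MHz, 81.3 MHz.
k=4: 85.3 MHz, 105.1 MHz.
k=5: 109.1 MHz, 128.9 MHz.
Within [34.4 MHz, 86.3 MHz]: 37.7 MHz, 57.5 MHz, 61.5 MHz, 81.3 MHz, 85.3 MHz.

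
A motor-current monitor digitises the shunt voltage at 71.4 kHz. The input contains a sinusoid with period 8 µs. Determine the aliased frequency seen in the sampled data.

17.8 kHz

T = 8 µs → f = 1/T = 125 kHz.
125 kHz mod fs = 53.6 kHz.
53.6 kHz > fs/2 = 35.7 kHz, folds to fs − 53.6 kHz = 17.8 kHz.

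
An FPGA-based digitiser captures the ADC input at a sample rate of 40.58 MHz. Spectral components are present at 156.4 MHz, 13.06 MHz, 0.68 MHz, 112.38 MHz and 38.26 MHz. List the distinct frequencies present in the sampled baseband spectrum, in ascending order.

0.68 MHz, 2.32 MHz, 5.92 MHz, 9.36 MHz, 13.06 MHz

fs/2 = 20.29 MHz.
156.4 MHz mod fs = 34.66 MHz.
34.66 MHz > fs/2 = 20.29 MHz, folds to fs − 34.66 MHz = 5.92 MHz.
13.06 MHz ≤ fs/2 = 20.29 MHz, passes unchanged.
0.68 MHz ≤ fs/2 = 20.29 MHz, passes unchanged.
112.38 MHz mod fs = 31.22 MHz.
31.22 MHz > fs/2 = 20.29 MHz, folds to fs − 31.22 MHz = 9.36 MHz.
38.26 MHz > fs/2 = 20.29 MHz, folds to fs − 38.26 MHz = 2.32 MHz.
Distinct values: {0.68 MHz, 2.32 MHz, 5.92 MHz, 9.36 MHz, 13.06 MHz}.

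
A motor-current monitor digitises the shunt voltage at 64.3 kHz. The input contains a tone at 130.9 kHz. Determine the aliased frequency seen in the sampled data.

2.3 kHz

130.9 kHz mod fs = 2.3 kHz.
2.3 kHz ≤ fs/2 = 32.15 kHz, appears at 2.3 kHz.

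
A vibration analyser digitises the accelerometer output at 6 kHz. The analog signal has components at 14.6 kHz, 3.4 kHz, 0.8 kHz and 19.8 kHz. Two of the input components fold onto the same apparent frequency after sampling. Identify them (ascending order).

3.4 kHz, 14.6 kHz

fs/2 = 3 kHz.
14.6 kHz mod fs = 2.6 kHz.
2.6 kHz ≤ fs/2 = 3 kHz, appears at 2.6 kHz.
3.4 kHz > fs/2 = 3 kHz, folds to fs − 3.4 kHz = 2.6 kHz.
0.8 kHz ≤ fs/2 = 3 kHz, passes unchanged.
19.8 kHz mod fs = 1.8 kHz.
1.8 kHz ≤ fs/2 = 3 kHz, appears at 1.8 kHz.
3.4 kHz and 14.6 kHz both map to 2.6 kHz.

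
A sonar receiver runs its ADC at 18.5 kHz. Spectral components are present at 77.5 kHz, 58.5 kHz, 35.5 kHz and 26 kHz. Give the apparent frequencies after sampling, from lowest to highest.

fs/2 = 9.25 kHz.
77.5 kHz mod fs = 3.5 kHz.
3.5 kHz ≤ fs/2 = 9.25 kHz, appears at 3.5 kHz.
58.5 kHz mod fs = 3 kHz.
3 kHz ≤ fs/2 = 9.25 kHz, appears at 3 kHz.
35.5 kHz mod fs = 17 kHz.
17 kHz > fs/2 = 9.25 kHz, folds to fs − 17 kHz = 1.5 kHz.
26 kHz mod fs = 7.5 kHz.
7.5 kHz ≤ fs/2 = 9.25 kHz, appears at 7.5 kHz.
Distinct values: {1.5 kHz, 3 kHz, 3.5 kHz, 7.5 kHz}.

1.5 kHz, 3 kHz, 3.5 kHz, 7.5 kHz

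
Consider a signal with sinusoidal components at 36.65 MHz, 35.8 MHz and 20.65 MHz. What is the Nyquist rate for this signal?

73.3 MHz

Highest-frequency component: 36.65 MHz.
Nyquist rate = 2 × 36.65 MHz = 73.3 MHz.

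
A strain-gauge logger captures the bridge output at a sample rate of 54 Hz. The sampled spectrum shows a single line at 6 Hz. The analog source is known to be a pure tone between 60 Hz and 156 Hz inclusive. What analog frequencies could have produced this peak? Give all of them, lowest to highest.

60 Hz, 102 Hz, 114 Hz, 156 Hz

Frequencies that alias to 6 Hz are k·fs ± 6 Hz for integer k ≥ 0.
k=0: 6 Hz.
k=1: 48 Hz, 60 Hz.
k=2: 102 Hz, 114 Hz.
k=3: 156 Hz, 168 Hz.
k=4: 210 Hz, 222 Hz.
Within [60 Hz, 156 Hz]: 60 Hz, 102 Hz, 114 Hz, 156 Hz.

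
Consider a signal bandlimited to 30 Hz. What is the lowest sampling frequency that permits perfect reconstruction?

Nyquist rate = 2 × 30 Hz = 60 Hz.

60 Hz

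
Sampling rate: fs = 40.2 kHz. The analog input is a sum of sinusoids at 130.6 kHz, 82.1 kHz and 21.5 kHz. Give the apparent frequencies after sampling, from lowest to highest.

1.7 kHz, 10 kHz, 18.7 kHz

fs/2 = 20.1 kHz.
130.6 kHz mod fs = 10 kHz.
10 kHz ≤ fs/2 = 20.1 kHz, appears at 10 kHz.
82.1 kHz mod fs = 1.7 kHz.
1.7 kHz ≤ fs/2 = 20.1 kHz, appears at 1.7 kHz.
21.5 kHz > fs/2 = 20.1 kHz, folds to fs − 21.5 kHz = 18.7 kHz.
Distinct values: {1.7 kHz, 10 kHz, 18.7 kHz}.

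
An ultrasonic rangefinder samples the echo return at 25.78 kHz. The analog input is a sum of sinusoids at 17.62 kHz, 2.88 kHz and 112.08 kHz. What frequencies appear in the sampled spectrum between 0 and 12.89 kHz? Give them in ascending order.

fs/2 = 12.89 kHz.
17.62 kHz > fs/2 = 12.89 kHz, folds to fs − 17.62 kHz = 8.16 kHz.
2.88 kHz ≤ fs/2 = 12.89 kHz, passes unchanged.
112.08 kHz mod fs = 8.96 kHz.
8.96 kHz ≤ fs/2 = 12.89 kHz, appears at 8.96 kHz.
Distinct values: {2.88 kHz, 8.16 kHz, 8.96 kHz}.

2.88 kHz, 8.16 kHz, 8.96 kHz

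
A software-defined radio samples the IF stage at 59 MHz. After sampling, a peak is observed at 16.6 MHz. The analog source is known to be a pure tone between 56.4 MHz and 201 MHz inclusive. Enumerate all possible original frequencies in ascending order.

Frequencies that alias to 16.6 MHz are k·fs ± 16.6 MHz for integer k ≥ 0.
k=0: 16.6 MHz.
k=1: 42.4 MHz, 75.6 MHz.
k=2: 101.4 MHz, 134.6 MHz.
k=3: 160.4 MHz, 193.6 MHz.
k=4: 219.4 MHz, 252.6 MHz.
Within [56.4 MHz, 201 MHz]: 75.6 MHz, 101.4 MHz, 134.6 MHz, 160.4 MHz, 193.6 MHz.

75.6 MHz, 101.4 MHz, 134.6 MHz, 160.4 MHz, 193.6 MHz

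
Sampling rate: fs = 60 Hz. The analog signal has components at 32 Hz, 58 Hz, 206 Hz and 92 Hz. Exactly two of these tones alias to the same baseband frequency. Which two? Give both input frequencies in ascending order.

fs/2 = 30 Hz.
32 Hz > fs/2 = 30 Hz, folds to fs − 32 Hz = 28 Hz.
58 Hz > fs/2 = 30 Hz, folds to fs − 58 Hz = 2 Hz.
206 Hz mod fs = 26 Hz.
26 Hz ≤ fs/2 = 30 Hz, appears at 26 Hz.
92 Hz mod fs = 32 Hz.
32 Hz > fs/2 = 30 Hz, folds to fs − 32 Hz = 28 Hz.
32 Hz and 92 Hz both map to 28 Hz.

32 Hz, 92 Hz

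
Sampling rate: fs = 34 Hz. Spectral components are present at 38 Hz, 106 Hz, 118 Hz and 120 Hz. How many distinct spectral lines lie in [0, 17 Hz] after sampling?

2

fs/2 = 17 Hz.
38 Hz mod fs = 4 Hz.
4 Hz ≤ fs/2 = 17 Hz, appears at 4 Hz.
106 Hz mod fs = 4 Hz.
4 Hz ≤ fs/2 = 17 Hz, appears at 4 Hz.
118 Hz mod fs = 16 Hz.
16 Hz ≤ fs/2 = 17 Hz, appears at 16 Hz.
120 Hz mod fs = 18 Hz.
18 Hz > fs/2 = 17 Hz, folds to fs − 18 Hz = 16 Hz.
Distinct values: {4 Hz, 16 Hz} → 2.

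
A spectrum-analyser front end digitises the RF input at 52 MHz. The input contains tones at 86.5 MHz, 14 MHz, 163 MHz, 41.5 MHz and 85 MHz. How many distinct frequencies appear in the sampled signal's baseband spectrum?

fs/2 = 26 MHz.
86.5 MHz mod fs = 34.5 MHz.
34.5 MHz > fs/2 = 26 MHz, folds to fs − 34.5 MHz = 17.5 MHz.
14 MHz ≤ fs/2 = 26 MHz, passes unchanged.
163 MHz mod fs = 7 MHz.
7 MHz ≤ fs/2 = 26 MHz, appears at 7 MHz.
41.5 MHz > fs/2 = 26 MHz, folds to fs − 41.5 MHz = 10.5 MHz.
85 MHz mod fs = 33 MHz.
33 MHz > fs/2 = 26 MHz, folds to fs − 33 MHz = 19 MHz.
Distinct values: {7 MHz, 10.5 MHz, 14 MHz, 17.5 MHz, 19 MHz} → 5.

5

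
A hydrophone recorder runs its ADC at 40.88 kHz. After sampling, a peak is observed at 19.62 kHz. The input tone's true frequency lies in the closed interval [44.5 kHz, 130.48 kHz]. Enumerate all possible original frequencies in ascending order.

Frequencies that alias to 19.62 kHz are k·fs ± 19.62 kHz for integer k ≥ 0.
k=0: 19.62 kHz.
k=1: 21.26 kHz, 60.5 kHz.
k=2: 62.14 kHz, 101.38 kHz.
k=3: 103.02 kHz, 142.26 kHz.
k=4: 143.9 kHz, 183.14 kHz.
Within [44.5 kHz, 130.48 kHz]: 60.5 kHz, 62.14 kHz, 101.38 kHz, 103.02 kHz.

60.5 kHz, 62.14 kHz, 101.38 kHz, 103.02 kHz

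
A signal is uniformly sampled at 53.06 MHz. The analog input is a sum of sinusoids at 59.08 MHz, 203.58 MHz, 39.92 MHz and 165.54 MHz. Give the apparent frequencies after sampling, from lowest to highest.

fs/2 = 26.53 MHz.
59.08 MHz mod fs = 6.02 MHz.
6.02 MHz ≤ fs/2 = 26.53 MHz, appears at 6.02 MHz.
203.58 MHz mod fs = 44.4 MHz.
44.4 MHz > fs/2 = 26.53 MHz, folds to fs − 44.4 MHz = 8.66 MHz.
39.92 MHz > fs/2 = 26.53 MHz, folds to fs − 39.92 MHz = 13.14 MHz.
165.54 MHz mod fs = 6.36 MHz.
6.36 MHz ≤ fs/2 = 26.53 MHz, appears at 6.36 MHz.
Distinct values: {6.02 MHz, 6.36 MHz, 8.66 MHz, 13.14 MHz}.

6.02 MHz, 6.36 MHz, 8.66 MHz, 13.14 MHz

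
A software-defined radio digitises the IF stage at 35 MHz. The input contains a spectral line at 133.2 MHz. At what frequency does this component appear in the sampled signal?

133.2 MHz mod fs = 28.2 MHz.
28.2 MHz > fs/2 = 17.5 MHz, folds to fs − 28.2 MHz = 6.8 MHz.

6.8 MHz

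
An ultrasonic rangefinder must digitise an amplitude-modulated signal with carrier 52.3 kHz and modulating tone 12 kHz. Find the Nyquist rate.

128.6 kHz

AM sidebands sit at fc ± fm = 40.3 kHz and 64.3 kHz.
Highest-frequency component: 64.3 kHz.
Nyquist rate = 2 × 64.3 kHz = 128.6 kHz.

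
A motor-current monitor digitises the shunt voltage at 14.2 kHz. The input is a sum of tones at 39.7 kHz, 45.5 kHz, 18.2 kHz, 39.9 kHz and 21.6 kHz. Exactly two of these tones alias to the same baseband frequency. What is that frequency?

2.9 kHz

fs/2 = 7.1 kHz.
39.7 kHz mod fs = 11.3 kHz.
11.3 kHz > fs/2 = 7.1 kHz, folds to fs − 11.3 kHz = 2.9 kHz.
45.5 kHz mod fs = 2.9 kHz.
2.9 kHz ≤ fs/2 = 7.1 kHz, appears at 2.9 kHz.
18.2 kHz mod fs = 4 kHz.
4 kHz ≤ fs/2 = 7.1 kHz, appears at 4 kHz.
39.9 kHz mod fs = 11.5 kHz.
11.5 kHz > fs/2 = 7.1 kHz, folds to fs − 11.5 kHz = 2.7 kHz.
21.6 kHz mod fs = 7.4 kHz.
7.4 kHz > fs/2 = 7.1 kHz, folds to fs − 7.4 kHz = 6.8 kHz.
39.7 kHz and 45.5 kHz both map to 2.9 kHz.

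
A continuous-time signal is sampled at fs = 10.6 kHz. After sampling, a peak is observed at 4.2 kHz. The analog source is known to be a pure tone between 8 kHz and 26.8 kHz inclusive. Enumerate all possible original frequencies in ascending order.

14.8 kHz, 17 kHz, 25.4 kHz

Frequencies that alias to 4.2 kHz are k·fs ± 4.2 kHz for integer k ≥ 0.
k=0: 4.2 kHz.
k=1: 6.4 kHz, 14.8 kHz.
k=2: 17 kHz, 25.4 kHz.
k=3: 27.6 kHz, 36 kHz.
Within [8 kHz, 26.8 kHz]: 14.8 kHz, 17 kHz, 25.4 kHz.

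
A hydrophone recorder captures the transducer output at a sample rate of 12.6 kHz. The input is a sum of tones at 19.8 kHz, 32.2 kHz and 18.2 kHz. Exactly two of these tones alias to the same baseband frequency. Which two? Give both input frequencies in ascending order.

fs/2 = 6.3 kHz.
19.8 kHz mod fs = 7.2 kHz.
7.2 kHz > fs/2 = 6.3 kHz, folds to fs − 7.2 kHz = 5.4 kHz.
32.2 kHz mod fs = 7 kHz.
7 kHz > fs/2 = 6.3 kHz, folds to fs − 7 kHz = 5.6 kHz.
18.2 kHz mod fs = 5.6 kHz.
5.6 kHz ≤ fs/2 = 6.3 kHz, appears at 5.6 kHz.
18.2 kHz and 32.2 kHz both map to 5.6 kHz.

18.2 kHz, 32.2 kHz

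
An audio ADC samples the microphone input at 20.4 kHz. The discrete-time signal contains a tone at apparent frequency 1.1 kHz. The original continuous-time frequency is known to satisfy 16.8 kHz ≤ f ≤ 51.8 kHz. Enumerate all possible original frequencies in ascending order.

19.3 kHz, 21.5 kHz, 39.7 kHz, 41.9 kHz

Frequencies that alias to 1.1 kHz are k·fs ± 1.1 kHz for integer k ≥ 0.
k=0: 1.1 kHz.
k=1: 19.3 kHz, 21.5 kHz.
k=2: 39.7 kHz, 41.9 kHz.
k=3: 60.1 kHz, 62.3 kHz.
Within [16.8 kHz, 51.8 kHz]: 19.3 kHz, 21.5 kHz, 39.7 kHz, 41.9 kHz.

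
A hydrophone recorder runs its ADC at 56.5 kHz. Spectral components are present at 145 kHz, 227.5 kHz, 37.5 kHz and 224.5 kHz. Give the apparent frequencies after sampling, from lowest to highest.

1.5 kHz, 19 kHz, 24.5 kHz

fs/2 = 28.25 kHz.
145 kHz mod fs = 32 kHz.
32 kHz > fs/2 = 28.25 kHz, folds to fs − 32 kHz = 24.5 kHz.
227.5 kHz mod fs = 1.5 kHz.
1.5 kHz ≤ fs/2 = 28.25 kHz, appears at 1.5 kHz.
37.5 kHz > fs/2 = 28.25 kHz, folds to fs − 37.5 kHz = 19 kHz.
224.5 kHz mod fs = 55 kHz.
55 kHz > fs/2 = 28.25 kHz, folds to fs − 55 kHz = 1.5 kHz.
Distinct values: {1.5 kHz, 19 kHz, 24.5 kHz}.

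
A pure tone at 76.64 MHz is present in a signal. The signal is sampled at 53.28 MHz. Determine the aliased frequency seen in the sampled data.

23.36 MHz

76.64 MHz mod fs = 23.36 MHz.
23.36 MHz ≤ fs/2 = 26.64 MHz, appears at 23.36 MHz.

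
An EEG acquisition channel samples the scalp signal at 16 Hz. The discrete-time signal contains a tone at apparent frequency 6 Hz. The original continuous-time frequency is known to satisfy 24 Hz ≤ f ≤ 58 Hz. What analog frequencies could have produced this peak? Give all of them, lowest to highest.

26 Hz, 38 Hz, 42 Hz, 54 Hz, 58 Hz

Frequencies that alias to 6 Hz are k·fs ± 6 Hz for integer k ≥ 0.
k=0: 6 Hz.
k=1: 10 Hz, 22 Hz.
k=2: 26 Hz, 38 Hz.
k=3: 42 Hz, 54 Hz.
k=4: 58 Hz, 70 Hz.
k=5: 74 Hz, 86 Hz.
Within [24 Hz, 58 Hz]: 26 Hz, 38 Hz, 42 Hz, 54 Hz, 58 Hz.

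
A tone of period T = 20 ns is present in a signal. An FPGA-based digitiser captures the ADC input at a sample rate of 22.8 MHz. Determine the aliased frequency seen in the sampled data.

4.4 MHz

T = 20 ns → f = 1/T = 50 MHz.
50 MHz mod fs = 4.4 MHz.
4.4 MHz ≤ fs/2 = 11.4 MHz, appears at 4.4 MHz.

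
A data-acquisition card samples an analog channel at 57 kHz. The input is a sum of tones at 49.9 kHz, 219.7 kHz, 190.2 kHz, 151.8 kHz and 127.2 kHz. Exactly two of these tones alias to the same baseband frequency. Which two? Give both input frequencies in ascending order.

151.8 kHz, 190.2 kHz

fs/2 = 28.5 kHz.
49.9 kHz > fs/2 = 28.5 kHz, folds to fs − 49.9 kHz = 7.1 kHz.
219.7 kHz mod fs = 48.7 kHz.
48.7 kHz > fs/2 = 28.5 kHz, folds to fs − 48.7 kHz = 8.3 kHz.
190.2 kHz mod fs = 19.2 kHz.
19.2 kHz ≤ fs/2 = 28.5 kHz, appears at 19.2 kHz.
151.8 kHz mod fs = 37.8 kHz.
37.8 kHz > fs/2 = 28.5 kHz, folds to fs − 37.8 kHz = 19.2 kHz.
127.2 kHz mod fs = 13.2 kHz.
13.2 kHz ≤ fs/2 = 28.5 kHz, appears at 13.2 kHz.
151.8 kHz and 190.2 kHz both map to 19.2 kHz.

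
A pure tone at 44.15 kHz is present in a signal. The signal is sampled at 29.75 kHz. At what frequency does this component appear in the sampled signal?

44.15 kHz mod fs = 14.4 kHz.
14.4 kHz ≤ fs/2 = 14.875 kHz, appears at 14.4 kHz.

14.4 kHz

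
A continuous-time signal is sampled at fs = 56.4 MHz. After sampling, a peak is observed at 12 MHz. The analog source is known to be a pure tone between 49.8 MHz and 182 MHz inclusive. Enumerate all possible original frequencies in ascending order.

68.4 MHz, 100.8 MHz, 124.8 MHz, 157.2 MHz, 181.2 MHz

Frequencies that alias to 12 MHz are k·fs ± 12 MHz for integer k ≥ 0.
k=0: 12 MHz.
k=1: 44.4 MHz, 68.4 MHz.
k=2: 100.8 MHz, 124.8 MHz.
k=3: 157.2 MHz, 181.2 MHz.
k=4: 213.6 MHz, 237.6 MHz.
Within [49.8 MHz, 182 MHz]: 68.4 MHz, 100.8 MHz, 124.8 MHz, 157.2 MHz, 181.2 MHz.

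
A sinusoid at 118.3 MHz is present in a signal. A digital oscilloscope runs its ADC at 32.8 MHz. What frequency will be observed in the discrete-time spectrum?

12.9 MHz

118.3 MHz mod fs = 19.9 MHz.
19.9 MHz > fs/2 = 16.4 MHz, folds to fs − 19.9 MHz = 12.9 MHz.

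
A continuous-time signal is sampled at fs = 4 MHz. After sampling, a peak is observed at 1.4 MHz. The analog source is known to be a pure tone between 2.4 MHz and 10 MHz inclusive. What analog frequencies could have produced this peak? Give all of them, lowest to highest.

Frequencies that alias to 1.4 MHz are k·fs ± 1.4 MHz for integer k ≥ 0.
k=0: 1.4 MHz.
k=1: 2.6 MHz, 5.4 MHz.
k=2: 6.6 MHz, 9.4 MHz.
k=3: 10.6 MHz, 13.4 MHz.
Within [2.4 MHz, 10 MHz]: 2.6 MHz, 5.4 MHz, 6.6 MHz, 9.4 MHz.

2.6 MHz, 5.4 MHz, 6.6 MHz, 9.4 MHz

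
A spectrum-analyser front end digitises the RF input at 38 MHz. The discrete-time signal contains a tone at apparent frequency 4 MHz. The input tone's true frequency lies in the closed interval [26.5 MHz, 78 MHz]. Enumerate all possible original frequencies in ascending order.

34 MHz, 42 MHz, 72 MHz

Frequencies that alias to 4 MHz are k·fs ± 4 MHz for integer k ≥ 0.
k=0: 4 MHz.
k=1: 34 MHz, 42 MHz.
k=2: 72 MHz, 80 MHz.
k=3: 110 MHz, 118 MHz.
Within [26.5 MHz, 78 MHz]: 34 MHz, 42 MHz, 72 MHz.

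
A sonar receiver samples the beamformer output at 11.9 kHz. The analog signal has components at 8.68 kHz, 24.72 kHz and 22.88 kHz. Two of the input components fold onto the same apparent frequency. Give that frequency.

0.92 kHz

fs/2 = 5.95 kHz.
8.68 kHz > fs/2 = 5.95 kHz, folds to fs − 8.68 kHz = 3.22 kHz.
24.72 kHz mod fs = 0.92 kHz.
0.92 kHz ≤ fs/2 = 5.95 kHz, appears at 0.92 kHz.
22.88 kHz mod fs = 10.98 kHz.
10.98 kHz > fs/2 = 5.95 kHz, folds to fs − 10.98 kHz = 0.92 kHz.
22.88 kHz and 24.72 kHz both map to 0.92 kHz.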